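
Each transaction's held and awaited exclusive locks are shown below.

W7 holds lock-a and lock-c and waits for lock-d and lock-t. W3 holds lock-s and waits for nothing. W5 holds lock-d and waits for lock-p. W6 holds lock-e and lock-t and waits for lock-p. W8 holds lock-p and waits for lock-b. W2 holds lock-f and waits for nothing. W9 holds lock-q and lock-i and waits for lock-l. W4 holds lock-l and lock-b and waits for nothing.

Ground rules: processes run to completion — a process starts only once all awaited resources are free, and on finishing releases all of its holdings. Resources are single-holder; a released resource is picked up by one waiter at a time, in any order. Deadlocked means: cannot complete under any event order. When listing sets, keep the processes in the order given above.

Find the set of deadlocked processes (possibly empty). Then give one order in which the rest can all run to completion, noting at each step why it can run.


No process is deadlocked.
Key observation: every chain of waits terminates; starting from the processes that wait on nothing, all the rest unlock in turn.
One completion order for the rest: W3, W2, W4, W8, W5, W6, W9, W7.
Step-by-step check:
  run W3 (it waits on nothing); releases lock-s
  run W2 (it waits on nothing); releases lock-f
  run W4 (it waits on nothing); releases lock-l and lock-b
  W8: everything it awaited (lock-b) is free; runs, freeing lock-p
  W5: everything it awaited (lock-p) is free; runs, freeing lock-d
  W6: everything it awaited (lock-p) is free; runs, freeing lock-e and lock-t
  W9: everything it awaited (lock-l) is free; runs, freeing lock-q and lock-i
  W7: everything it awaited (lock-d and lock-t) is free; runs, freeing lock-a and lock-c


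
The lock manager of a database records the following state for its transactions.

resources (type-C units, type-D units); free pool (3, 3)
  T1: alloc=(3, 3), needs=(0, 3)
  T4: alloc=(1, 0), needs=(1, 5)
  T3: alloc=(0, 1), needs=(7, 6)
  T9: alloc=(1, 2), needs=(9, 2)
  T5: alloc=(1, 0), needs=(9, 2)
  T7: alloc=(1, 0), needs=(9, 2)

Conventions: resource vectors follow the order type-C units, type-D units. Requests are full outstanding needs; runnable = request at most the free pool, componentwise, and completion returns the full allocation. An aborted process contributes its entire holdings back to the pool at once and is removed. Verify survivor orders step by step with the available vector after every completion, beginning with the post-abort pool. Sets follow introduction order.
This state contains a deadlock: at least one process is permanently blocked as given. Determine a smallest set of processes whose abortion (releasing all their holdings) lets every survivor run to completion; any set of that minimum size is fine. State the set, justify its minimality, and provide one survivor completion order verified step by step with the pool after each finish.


Minimum abort set: T9 and T7.
Key observation: aborting T9 and T7 returns (2, 2), and T5 — hopeless before — runs at step 3 with the returned capacity in the pool.
Why nothing smaller works — every single abort fails: T1 alone leaves T9 blocked (short on type-C units); T4 alone leaves T9 blocked (short on type-C units); T3 alone leaves T9 blocked (short on type-C units); T9 alone leaves T5 blocked (short on type-C units); T5 alone leaves T9 blocked (short on type-C units); T7 alone leaves T9 blocked (short on type-C units).
Survivors finish in the order: T4, T1, T5, T3. Verifying each step (pool after the aborts first):
  pool = (5, 5)
  run T4 (needs (1, 5), free (5, 5)); after release of (1, 0) the pool is (6, 5)
  run T1 (needs (0, 3), free (6, 5)); after release of (3, 3) the pool is (9, 8)
  run T5 (needs (9, 2), free (9, 8)); after release of (1, 0) the pool is (10, 8)
  run T3 (needs (7, 6), free (10, 8)); after release of (0, 1) the pool is (10, 9)


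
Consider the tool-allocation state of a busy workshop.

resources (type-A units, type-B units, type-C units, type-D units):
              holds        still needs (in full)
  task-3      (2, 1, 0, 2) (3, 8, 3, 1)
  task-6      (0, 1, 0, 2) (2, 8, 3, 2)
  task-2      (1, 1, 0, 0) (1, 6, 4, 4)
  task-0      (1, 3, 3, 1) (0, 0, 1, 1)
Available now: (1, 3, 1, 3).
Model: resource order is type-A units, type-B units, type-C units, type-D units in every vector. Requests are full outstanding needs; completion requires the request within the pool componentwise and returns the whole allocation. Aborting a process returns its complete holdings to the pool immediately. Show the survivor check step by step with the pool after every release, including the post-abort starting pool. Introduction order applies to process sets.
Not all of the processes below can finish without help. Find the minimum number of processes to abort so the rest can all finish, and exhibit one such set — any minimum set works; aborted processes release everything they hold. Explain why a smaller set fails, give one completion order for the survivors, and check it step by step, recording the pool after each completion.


Minimum abort set: task-3.
Key observation: before aborting task-3, task-6 was permanently blocked — no order could ever run it; afterwards it completes at step 3.
Why nothing smaller works: aborting no one leaves the state deadlocked as given.
Survivors finish in the order: task-0, task-2, task-6. Step-by-step check (pool after the aborts first):
  pool = (3, 4, 1, 5)
  task-0: need (0, 0, 1, 1) fits (3, 4, 1, 5); releases (1, 3, 3, 1), pool now (4, 7, 4, 6)
  task-2: need (1, 6, 4, 4) fits (4, 7, 4, 6); releases (1, 1, 0, 0), pool now (5, 8, 4, 6)
  task-6: need (2, 8, 3, 2) fits (5, 8, 4, 6); releases (0, 1, 0, 2), pool now (5, 9, 4, 8)


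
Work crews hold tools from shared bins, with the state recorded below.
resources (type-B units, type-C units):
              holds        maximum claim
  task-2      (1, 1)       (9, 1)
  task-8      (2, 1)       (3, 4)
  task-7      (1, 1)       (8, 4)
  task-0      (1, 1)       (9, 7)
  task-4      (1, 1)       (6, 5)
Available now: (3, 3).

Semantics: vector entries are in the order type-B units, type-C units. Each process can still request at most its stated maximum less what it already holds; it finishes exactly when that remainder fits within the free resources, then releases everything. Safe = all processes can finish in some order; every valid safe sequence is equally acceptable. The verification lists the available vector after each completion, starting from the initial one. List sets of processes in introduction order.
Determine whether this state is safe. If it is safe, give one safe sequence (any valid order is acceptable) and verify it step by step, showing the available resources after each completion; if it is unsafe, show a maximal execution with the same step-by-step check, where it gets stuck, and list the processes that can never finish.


UNSAFE.
Key observation: no order helps: past task-8, task-4, the free pool tops out at (6, 5), below what each blocked process needs in type-B units.
The run task-8, task-4 cannot be extended any further. Verifying each step:
  pool = (3, 3)
  task-8 needs (1, 3) <= (3, 3) -> finishes; pool += (2, 1) = (5, 4)
  task-4 needs (5, 4) <= (5, 4) -> finishes; pool += (1, 1) = (6, 5)
  blocked: task-2 wants (8, 0), pool (6, 5) — not enough type-B units
  blocked: task-7 wants (7, 3), pool (6, 5) — not enough type-B units
  blocked: task-0 wants (8, 6), pool (6, 5) — not enough type-B units and type-C units
Never able to finish: task-2, task-7 and task-0.


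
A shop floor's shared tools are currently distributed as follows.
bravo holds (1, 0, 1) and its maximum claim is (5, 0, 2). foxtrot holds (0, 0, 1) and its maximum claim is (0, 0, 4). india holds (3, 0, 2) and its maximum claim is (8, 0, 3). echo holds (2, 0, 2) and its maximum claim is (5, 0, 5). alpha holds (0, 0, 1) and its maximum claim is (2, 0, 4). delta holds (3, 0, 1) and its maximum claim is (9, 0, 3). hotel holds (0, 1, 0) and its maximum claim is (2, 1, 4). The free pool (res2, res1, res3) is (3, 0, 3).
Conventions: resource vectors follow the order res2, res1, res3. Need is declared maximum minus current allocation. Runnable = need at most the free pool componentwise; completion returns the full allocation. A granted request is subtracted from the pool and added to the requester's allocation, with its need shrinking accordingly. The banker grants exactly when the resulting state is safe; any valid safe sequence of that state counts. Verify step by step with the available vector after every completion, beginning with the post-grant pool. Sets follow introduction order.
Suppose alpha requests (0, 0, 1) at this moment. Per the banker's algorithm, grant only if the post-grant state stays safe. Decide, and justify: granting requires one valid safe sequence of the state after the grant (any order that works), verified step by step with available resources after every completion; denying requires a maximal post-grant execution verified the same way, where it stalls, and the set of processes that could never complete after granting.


GRANT: granting preserves safety; a valid post-grant sequence is alpha, echo, hotel, foxtrot, india, bravo, delta.
Key observation: after the grant the pool drops to (3, 0, 2), which still lets alpha finish first and unwind the rest.
Verifying the post-grant state step by step:
  pool = (3, 0, 2)
  run alpha (needs (2, 0, 2), free (3, 0, 2)); after release of (0, 0, 2) the pool is (3, 0, 4)
  run echo (needs (3, 0, 3), free (3, 0, 4)); after release of (2, 0, 2) the pool is (5, 0, 6)
  run hotel (needs (2, 0, 4), free (5, 0, 6)); after release of (0, 1, 0) the pool is (5, 1, 6)
  run foxtrot (needs (0, 0, 3), free (5, 1, 6)); after release of (0, 0, 1) the pool is (5, 1, 7)
  run india (needs (5, 0, 1), free (5, 1, 7)); after release of (3, 0, 2) the pool is (8, 1, 9)
  run bravo (needs (4, 0, 1), free (8, 1, 9)); after release of (1, 0, 1) the pool is (9, 1, 10)
  run delta (needs (6, 0, 2), free (9, 1, 10)); after release of (3, 0, 1) the pool is (12, 1, 11)


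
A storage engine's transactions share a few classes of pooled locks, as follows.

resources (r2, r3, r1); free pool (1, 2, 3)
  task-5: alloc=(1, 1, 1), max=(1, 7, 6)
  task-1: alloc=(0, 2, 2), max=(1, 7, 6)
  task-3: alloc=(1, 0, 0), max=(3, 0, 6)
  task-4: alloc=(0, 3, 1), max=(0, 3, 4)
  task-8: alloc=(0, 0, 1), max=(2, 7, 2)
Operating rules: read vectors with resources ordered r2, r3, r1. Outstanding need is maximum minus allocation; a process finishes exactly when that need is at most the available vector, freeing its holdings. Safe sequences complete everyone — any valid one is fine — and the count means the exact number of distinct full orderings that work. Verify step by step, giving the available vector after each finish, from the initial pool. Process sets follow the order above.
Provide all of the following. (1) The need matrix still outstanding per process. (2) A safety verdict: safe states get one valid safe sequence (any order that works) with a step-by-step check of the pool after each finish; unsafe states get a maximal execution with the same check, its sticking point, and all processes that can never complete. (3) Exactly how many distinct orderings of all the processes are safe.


(1) Remaining need (order r2, r3, r1):
  task-5: (0, 6, 5)
  task-1: (1, 5, 4)
  task-3: (2, 0, 6)
  task-4: (0, 0, 3)
  task-8: (2, 7, 1)
(2) SAFE, for example via the order task-4, task-1, task-5, task-3, task-8.
Key observation: task-4 marks the first exact bind of the order: its need (0, 0, 3) fits the free (1, 2, 3) with zero slack on a requested resource.
Verifying each step:
  pool = (1, 2, 3)
  task-4: need (0, 0, 3) fits (1, 2, 3); releases (0, 3, 1), pool now (1, 5, 4)
  task-1: need (1, 5, 4) fits (1, 5, 4); releases (0, 2, 2), pool now (1, 7, 6)
  task-5: need (0, 6, 5) fits (1, 7, 6); releases (1, 1, 1), pool now (2, 8, 7)
  task-3: need (2, 0, 6) fits (2, 8, 7); releases (1, 0, 0), pool now (3, 8, 7)
  task-8: need (2, 7, 1) fits (3, 8, 7); releases (0, 0, 1), pool now (3, 8, 8)
(3) Precisely 2 of the possible complete orderings are safe sequences.


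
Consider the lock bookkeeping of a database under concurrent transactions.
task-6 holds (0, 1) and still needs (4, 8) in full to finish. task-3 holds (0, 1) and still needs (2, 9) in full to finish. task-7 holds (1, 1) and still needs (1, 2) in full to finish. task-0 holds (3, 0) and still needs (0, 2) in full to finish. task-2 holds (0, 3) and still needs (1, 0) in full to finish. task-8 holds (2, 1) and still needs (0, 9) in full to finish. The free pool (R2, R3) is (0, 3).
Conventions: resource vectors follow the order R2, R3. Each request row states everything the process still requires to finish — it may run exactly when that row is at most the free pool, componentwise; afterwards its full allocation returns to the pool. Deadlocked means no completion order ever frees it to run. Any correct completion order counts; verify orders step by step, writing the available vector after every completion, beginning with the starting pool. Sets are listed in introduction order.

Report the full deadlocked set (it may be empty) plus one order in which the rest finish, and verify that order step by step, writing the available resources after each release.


Deadlocked set: task-6, task-3 and task-8.
Key observation: the pool after task-0, task-7, task-2 is (4, 7); every surviving request exceeds it in R3, so progress ends there.
A valid finishing order for the others: task-0, task-7, task-2. Check, step by step:
  pool = (0, 3)
  task-0: need (0, 2) fits (0, 3); releases (3, 0), pool now (3, 3)
  task-7: need (1, 2) fits (3, 3); releases (1, 1), pool now (4, 4)
  task-2: need (1, 0) fits (4, 4); releases (0, 3), pool now (4, 7)
The stuck group stays short no matter what:
  blocked: task-6 wants (4, 8), pool (4, 7) — not enough R3
  blocked: task-3 wants (2, 9), pool (4, 7) — not enough R3
  blocked: task-8 wants (0, 9), pool (4, 7) — not enough R3


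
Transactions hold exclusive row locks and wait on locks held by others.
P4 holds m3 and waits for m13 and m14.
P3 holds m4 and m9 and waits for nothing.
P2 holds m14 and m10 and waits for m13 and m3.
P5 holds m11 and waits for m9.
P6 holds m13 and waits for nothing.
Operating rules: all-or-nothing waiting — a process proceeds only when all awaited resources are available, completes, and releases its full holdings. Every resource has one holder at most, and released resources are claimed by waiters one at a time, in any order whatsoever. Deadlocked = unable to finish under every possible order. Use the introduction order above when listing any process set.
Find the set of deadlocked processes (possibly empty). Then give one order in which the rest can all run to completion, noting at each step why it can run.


Deadlocked set: P4 and P2.
Key observation: the cycle P4 -> P2 -> P4 can never break — each member waits on the next; no other process is dragged down with it.
A valid finishing order for the others: P3, P6, P5.
Walking it through:
  run P3 (it waits on nothing); releases m4 and m9
  run P6 (it waits on nothing); releases m13
  run P5 (all its waits — m9 — are resolved); releases m11


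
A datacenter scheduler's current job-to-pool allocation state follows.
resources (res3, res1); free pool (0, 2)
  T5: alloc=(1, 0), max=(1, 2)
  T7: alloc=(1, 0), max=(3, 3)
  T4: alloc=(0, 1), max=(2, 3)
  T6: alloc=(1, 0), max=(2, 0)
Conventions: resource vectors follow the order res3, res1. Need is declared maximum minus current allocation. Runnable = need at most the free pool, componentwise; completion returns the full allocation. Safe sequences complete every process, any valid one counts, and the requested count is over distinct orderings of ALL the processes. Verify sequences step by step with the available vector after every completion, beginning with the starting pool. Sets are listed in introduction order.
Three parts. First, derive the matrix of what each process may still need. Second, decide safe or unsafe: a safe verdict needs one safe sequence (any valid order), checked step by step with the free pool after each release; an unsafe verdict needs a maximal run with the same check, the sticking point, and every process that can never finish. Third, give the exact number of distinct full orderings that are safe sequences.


(1) Remaining need (order res3, res1):
  T5: (0, 2)
  T7: (2, 3)
  T4: (2, 2)
  T6: (1, 0)
(2) SAFE. One safe sequence: T5, T6, T4, T7.
Key observation: T5 marks the first exact bind of the order: its need (0, 2) fits the free (0, 2) with zero slack on a requested resource.
Walking it through:
  pool = (0, 2)
  T5: need (0, 2) fits (0, 2); releases (1, 0), pool now (1, 2)
  T6: need (1, 0) fits (1, 2); releases (1, 0), pool now (2, 2)
  T4: need (2, 2) fits (2, 2); releases (0, 1), pool now (2, 3)
  T7: need (2, 3) fits (2, 3); releases (1, 0), pool now (3, 3)
(3) The exact count: 1 of the possible complete orderings is a safe sequence.


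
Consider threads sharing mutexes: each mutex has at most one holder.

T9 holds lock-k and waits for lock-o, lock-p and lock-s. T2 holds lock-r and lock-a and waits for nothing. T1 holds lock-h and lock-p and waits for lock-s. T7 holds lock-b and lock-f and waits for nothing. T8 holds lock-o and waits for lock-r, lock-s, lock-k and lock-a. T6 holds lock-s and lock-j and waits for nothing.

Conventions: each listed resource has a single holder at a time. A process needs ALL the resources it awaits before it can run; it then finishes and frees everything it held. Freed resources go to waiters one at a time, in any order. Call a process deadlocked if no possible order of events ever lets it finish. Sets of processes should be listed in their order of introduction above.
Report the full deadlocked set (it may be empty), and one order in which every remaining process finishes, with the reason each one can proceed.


Deadlocked: T9 and T8.
Key observation: along T9 -> T8 -> T9, each member waits on what the next one holds — a deadlock; no other process is dragged down with it.
The rest can finish in the order T2, T7, T6, T1.
Step-by-step check:
  T2 waits on nothing -> runs at once and releases lock-r and lock-a
  T7 waits on nothing -> runs at once and releases lock-b and lock-f
  T6 waits on nothing -> runs at once and releases lock-s and lock-j
  run T1 (all its waits — lock-s — are resolved); releases lock-h and lock-p


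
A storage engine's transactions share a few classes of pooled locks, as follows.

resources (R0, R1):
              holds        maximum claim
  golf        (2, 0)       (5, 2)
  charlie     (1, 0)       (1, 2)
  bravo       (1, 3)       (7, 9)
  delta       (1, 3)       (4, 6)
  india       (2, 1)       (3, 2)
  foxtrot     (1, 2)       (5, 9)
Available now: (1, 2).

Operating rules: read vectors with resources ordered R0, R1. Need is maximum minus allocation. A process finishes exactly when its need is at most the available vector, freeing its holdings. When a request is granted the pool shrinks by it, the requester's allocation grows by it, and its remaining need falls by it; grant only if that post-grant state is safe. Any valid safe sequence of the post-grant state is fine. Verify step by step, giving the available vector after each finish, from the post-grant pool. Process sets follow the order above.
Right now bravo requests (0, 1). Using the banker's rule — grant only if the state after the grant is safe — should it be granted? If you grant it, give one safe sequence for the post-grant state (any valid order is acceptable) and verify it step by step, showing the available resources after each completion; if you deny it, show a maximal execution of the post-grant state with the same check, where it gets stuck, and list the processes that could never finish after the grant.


DENY. Granting would leave the state unsafe.
Key observation: the pool after india, charlie, golf is (6, 2); every surviving request exceeds it in R1, so progress ends there.
After a pretend grant, a maximal execution: india, charlie, golf — then nothing else fits. Walking it through:
  pool = (1, 1)
  india: need (1, 1) fits (1, 1); releases (2, 1), pool now (3, 2)
  charlie: need (0, 2) fits (3, 2); releases (1, 0), pool now (4, 2)
  golf: need (3, 2) fits (4, 2); releases (2, 0), pool now (6, 2)
  blocked: bravo wants (6, 5), pool (6, 2) — not enough R1
  blocked: delta wants (3, 3), pool (6, 2) — not enough R1
  blocked: foxtrot wants (4, 7), pool (6, 2) — not enough R1
Processes that could never finish after the grant: bravo, delta and foxtrot.


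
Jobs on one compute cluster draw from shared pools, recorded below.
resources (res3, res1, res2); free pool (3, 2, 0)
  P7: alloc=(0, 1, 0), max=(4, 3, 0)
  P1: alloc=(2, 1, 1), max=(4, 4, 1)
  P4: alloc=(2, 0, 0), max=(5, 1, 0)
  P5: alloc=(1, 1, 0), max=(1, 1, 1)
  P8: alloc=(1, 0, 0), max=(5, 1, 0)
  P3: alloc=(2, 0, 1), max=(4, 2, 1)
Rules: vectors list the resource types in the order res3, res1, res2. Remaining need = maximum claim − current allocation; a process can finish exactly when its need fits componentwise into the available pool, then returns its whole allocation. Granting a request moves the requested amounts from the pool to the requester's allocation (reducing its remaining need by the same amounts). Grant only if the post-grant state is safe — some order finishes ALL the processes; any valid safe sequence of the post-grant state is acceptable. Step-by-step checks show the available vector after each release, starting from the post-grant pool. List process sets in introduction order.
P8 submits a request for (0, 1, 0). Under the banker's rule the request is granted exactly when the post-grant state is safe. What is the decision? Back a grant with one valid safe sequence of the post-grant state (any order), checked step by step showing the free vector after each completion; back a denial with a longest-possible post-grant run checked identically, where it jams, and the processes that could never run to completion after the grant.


GRANT — the state after the grant stays safe, e.g. via P4, P8, P7, P3, P1, P5.
Key observation: (3, 1, 0) free after granting still covers P4 first, and each release covers the next.
Step-by-step check of the post-grant state:
  pool = (3, 1, 0)
  P4: need (3, 1, 0) fits (3, 1, 0); releases (2, 0, 0), pool now (5, 1, 0)
  P8: need (4, 0, 0) fits (5, 1, 0); releases (1, 1, 0), pool now (6, 2, 0)
  P7: need (4, 2, 0) fits (6, 2, 0); releases (0, 1, 0), pool now (6, 3, 0)
  P3: need (2, 2, 0) fits (6, 3, 0); releases (2, 0, 1), pool now (8, 3, 1)
  P1: need (2, 3, 0) fits (8, 3, 1); releases (2, 1, 1), pool now (10, 4, 2)
  P5: need (0, 0, 1) fits (10, 4, 2); releases (1, 1, 0), pool now (11, 5, 2)


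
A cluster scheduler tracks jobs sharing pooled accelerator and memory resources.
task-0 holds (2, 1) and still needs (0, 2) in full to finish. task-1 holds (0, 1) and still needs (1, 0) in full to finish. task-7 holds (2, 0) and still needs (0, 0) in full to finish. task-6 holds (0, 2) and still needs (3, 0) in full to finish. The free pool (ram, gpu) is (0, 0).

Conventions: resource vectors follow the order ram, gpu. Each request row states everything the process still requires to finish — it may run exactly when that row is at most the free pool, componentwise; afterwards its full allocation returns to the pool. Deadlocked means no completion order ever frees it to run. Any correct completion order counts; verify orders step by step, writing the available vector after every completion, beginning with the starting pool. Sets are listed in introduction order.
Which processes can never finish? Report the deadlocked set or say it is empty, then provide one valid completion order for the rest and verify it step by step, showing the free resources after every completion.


The deadlocked set is task-0 and task-6.
Key observation: after task-7, task-1 the pool peaks at (2, 1), and each blocked process is short somewhere: task-0 on gpu; task-6 on ram.
The rest can finish in the order task-7, task-1. Walking it through:
  pool = (0, 0)
  task-7 needs (0, 0) <= (0, 0) -> finishes; pool += (2, 0) = (2, 0)
  task-1 needs (1, 0) <= (2, 0) -> finishes; pool += (0, 1) = (2, 1)
None of the blocked processes ever fits:
  task-0 still needs (0, 2) but only (2, 1) is free — short on gpu
  task-6 still needs (3, 0) but only (2, 1) is free — short on ram


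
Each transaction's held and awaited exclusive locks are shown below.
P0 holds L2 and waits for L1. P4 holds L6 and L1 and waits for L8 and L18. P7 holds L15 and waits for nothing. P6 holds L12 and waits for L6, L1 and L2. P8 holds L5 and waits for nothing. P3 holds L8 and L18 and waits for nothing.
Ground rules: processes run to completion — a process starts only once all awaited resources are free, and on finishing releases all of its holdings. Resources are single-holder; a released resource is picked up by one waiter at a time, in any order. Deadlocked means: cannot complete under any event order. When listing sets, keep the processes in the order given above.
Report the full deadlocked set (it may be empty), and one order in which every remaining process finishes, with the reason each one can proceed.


No process is deadlocked.
Key observation: the waits form no ring: some process can always run, and its releases unblock the others one by one.
One completion order for the rest: P7, P3, P4, P0, P6, P8.
Step-by-step check:
  P7 waits on nothing -> runs at once and releases L15
  P3 waits on nothing -> runs at once and releases L8 and L18
  run P4 (all its waits — L8 and L18 — are resolved); releases L6 and L1
  run P0 (all its waits — L1 — are resolved); releases L2
  run P6 (all its waits — L6, L1 and L2 — are resolved); releases L12
  P8 waits on nothing -> runs at once and releases L5


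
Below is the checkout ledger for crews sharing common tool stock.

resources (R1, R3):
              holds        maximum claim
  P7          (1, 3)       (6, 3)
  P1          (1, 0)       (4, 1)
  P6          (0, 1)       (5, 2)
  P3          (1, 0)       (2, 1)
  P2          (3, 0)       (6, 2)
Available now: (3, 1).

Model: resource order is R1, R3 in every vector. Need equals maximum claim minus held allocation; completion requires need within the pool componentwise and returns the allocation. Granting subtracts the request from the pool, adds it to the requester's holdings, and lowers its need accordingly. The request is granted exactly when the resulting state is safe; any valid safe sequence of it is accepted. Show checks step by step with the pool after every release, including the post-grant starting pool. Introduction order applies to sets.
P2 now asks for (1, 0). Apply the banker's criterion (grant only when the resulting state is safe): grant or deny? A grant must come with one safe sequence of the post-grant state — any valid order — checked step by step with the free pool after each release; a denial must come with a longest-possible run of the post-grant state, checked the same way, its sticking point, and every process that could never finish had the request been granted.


DENY: after the grant no complete ordering would exist.
Key observation: after P3, P1 the pool peaks at (4, 1), and each blocked process is short somewhere: P7 on R1; P6 on R1; P2 on R3.
After a pretend grant, a maximal execution: P3, P1 — then nothing else fits. Check, step by step:
  pool = (2, 1)
  run P3 (needs (1, 1), free (2, 1)); after release of (1, 0) the pool is (3, 1)
  run P1 (needs (3, 1), free (3, 1)); after release of (1, 0) the pool is (4, 1)
  P7 cannot run: need (5, 0) vs free (4, 1) (insufficient R1)
  P6 cannot run: need (5, 1) vs free (4, 1) (insufficient R1)
  P2 cannot run: need (2, 2) vs free (4, 1) (insufficient R3)
Processes that could never finish after the grant: P7, P6 and P2.


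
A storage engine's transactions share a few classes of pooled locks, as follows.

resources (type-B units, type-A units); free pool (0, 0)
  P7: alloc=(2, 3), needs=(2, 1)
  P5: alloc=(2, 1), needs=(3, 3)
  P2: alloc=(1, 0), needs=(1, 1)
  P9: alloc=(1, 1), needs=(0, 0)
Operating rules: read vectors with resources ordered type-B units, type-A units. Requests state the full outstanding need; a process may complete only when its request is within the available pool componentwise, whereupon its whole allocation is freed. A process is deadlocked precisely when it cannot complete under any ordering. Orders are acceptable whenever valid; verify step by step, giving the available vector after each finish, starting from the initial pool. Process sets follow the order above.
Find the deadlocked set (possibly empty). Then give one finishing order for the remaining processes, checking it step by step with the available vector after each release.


No process is deadlocked.
Key observation: P9 fits the free pool immediately, and its release cascades until everyone finishes.
A valid finishing order for the others: P9, P2, P7, P5. Check, step by step:
  pool = (0, 0)
  P9 needs (0, 0) <= (0, 0) -> finishes; pool += (1, 1) = (1, 1)
  P2 needs (1, 1) <= (1, 1) -> finishes; pool += (1, 0) = (2, 1)
  P7 needs (2, 1) <= (2, 1) -> finishes; pool += (2, 3) = (4, 4)
  P5 needs (3, 3) <= (4, 4) -> finishes; pool += (2, 1) = (6, 5)


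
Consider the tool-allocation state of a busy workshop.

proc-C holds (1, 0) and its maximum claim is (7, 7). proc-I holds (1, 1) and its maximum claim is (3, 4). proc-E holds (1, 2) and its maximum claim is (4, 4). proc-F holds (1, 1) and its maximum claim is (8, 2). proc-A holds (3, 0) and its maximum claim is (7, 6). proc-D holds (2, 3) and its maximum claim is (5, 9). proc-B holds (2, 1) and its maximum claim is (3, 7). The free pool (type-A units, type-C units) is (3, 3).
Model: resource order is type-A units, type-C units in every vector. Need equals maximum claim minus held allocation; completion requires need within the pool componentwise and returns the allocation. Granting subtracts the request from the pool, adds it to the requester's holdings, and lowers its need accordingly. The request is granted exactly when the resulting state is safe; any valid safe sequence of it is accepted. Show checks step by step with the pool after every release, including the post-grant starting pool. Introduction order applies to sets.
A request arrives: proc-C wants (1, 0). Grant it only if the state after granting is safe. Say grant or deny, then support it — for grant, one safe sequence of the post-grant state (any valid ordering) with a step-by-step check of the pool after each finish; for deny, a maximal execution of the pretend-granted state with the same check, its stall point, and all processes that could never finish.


GRANT: granting preserves safety; a valid post-grant sequence is proc-I, proc-E, proc-B, proc-A, proc-F, proc-C, proc-D.
Key observation: with (2, 3) left after the transfer, proc-I can run at once — the state stays safe.
Step-by-step check of the post-grant state:
  pool = (2, 3)
  proc-I needs (2, 3) <= (2, 3) -> finishes; pool += (1, 1) = (3, 4)
  proc-E needs (3, 2) <= (3, 4) -> finishes; pool += (1, 2) = (4, 6)
  proc-B needs (1, 6) <= (4, 6) -> finishes; pool += (2, 1) = (6, 7)
  proc-A needs (4, 6) <= (6, 7) -> finishes; pool += (3, 0) = (9, 7)
  proc-F needs (7, 1) <= (9, 7) -> finishes; pool += (1, 1) = (10, 8)
  proc-C needs (5, 7) <= (10, 8) -> finishes; pool += (2, 0) = (12, 8)
  proc-D needs (3, 6) <= (12, 8) -> finishes; pool += (2, 3) = (14, 11)


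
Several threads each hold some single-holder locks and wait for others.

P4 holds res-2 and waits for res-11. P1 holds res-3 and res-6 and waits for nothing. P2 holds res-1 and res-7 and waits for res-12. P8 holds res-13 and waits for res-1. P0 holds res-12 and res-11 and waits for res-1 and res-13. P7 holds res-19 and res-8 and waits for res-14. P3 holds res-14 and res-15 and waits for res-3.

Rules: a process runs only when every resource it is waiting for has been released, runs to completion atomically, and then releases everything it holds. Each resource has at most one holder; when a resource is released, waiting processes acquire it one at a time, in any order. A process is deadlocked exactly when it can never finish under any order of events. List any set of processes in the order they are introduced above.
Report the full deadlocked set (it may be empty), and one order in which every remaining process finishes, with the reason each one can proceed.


Deadlocked: P4, P2, P8 and P0.
Key observation: along P0 -> P2 -> P0, each member waits on what the next one holds — a deadlock; P8 is caught in further circular waits and P4 waits into the deadlock from upstream.
One completion order for the rest: P1, P3, P7.
Check, step by step:
  P1 waits on nothing -> runs at once and releases res-3 and res-6
  P3: everything it awaited (res-3) is free; runs, freeing res-14 and res-15
  P7: everything it awaited (res-14) is free; runs, freeing res-19 and res-8


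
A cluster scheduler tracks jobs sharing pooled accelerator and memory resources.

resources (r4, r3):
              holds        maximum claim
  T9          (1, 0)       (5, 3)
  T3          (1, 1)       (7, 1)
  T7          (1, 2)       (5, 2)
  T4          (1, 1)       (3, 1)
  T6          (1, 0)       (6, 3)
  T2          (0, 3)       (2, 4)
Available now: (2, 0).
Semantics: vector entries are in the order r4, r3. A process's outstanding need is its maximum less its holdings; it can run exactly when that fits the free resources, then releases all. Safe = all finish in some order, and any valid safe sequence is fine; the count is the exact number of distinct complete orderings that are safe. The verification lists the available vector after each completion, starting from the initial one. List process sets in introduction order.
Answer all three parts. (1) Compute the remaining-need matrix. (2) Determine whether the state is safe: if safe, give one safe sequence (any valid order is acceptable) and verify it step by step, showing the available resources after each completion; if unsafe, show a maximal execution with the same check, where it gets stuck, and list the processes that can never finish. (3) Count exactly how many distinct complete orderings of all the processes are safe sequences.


(1) Outstanding need per process (order r4, r3):
  T9: (4, 3)
  T3: (6, 0)
  T7: (4, 0)
  T4: (2, 0)
  T6: (5, 3)
  T2: (2, 1)
(2) UNSAFE — no complete ordering exists.
Key observation: after T4, T2 complete, (3, 4) is the best the pool ever gets, yet each leftover process wants more r4.
The run T4, T2 cannot be extended any further. Check, step by step:
  pool = (2, 0)
  run T4 (needs (2, 0), free (2, 0)); after release of (1, 1) the pool is (3, 1)
  run T2 (needs (2, 1), free (3, 1)); after release of (0, 3) the pool is (3, 4)
  T9 still needs (4, 3) but only (3, 4) is free — short on r4
  T3 still needs (6, 0) but only (3, 4) is free — short on r4
  T7 still needs (4, 0) but only (3, 4) is free — short on r4
  T6 still needs (5, 3) but only (3, 4) is free — short on r4
Permanently blocked: T9, T3, T7 and T6.
(3) The exact count: 0 of the possible complete orderings are safe sequences.


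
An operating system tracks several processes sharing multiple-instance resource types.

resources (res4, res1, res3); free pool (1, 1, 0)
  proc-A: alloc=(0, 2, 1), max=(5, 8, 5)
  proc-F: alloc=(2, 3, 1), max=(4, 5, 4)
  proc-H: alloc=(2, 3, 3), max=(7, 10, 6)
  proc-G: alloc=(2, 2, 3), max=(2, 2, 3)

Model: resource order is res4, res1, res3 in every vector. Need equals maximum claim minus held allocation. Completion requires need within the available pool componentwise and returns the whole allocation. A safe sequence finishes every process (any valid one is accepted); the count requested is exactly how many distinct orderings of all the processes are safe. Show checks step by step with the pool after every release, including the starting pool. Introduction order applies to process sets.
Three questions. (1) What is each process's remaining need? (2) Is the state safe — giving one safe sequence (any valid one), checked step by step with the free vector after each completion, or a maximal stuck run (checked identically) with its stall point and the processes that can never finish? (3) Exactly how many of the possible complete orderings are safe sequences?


(1) Remaining need (order res4, res1, res3):
  proc-A: (5, 6, 4)
  proc-F: (2, 2, 3)
  proc-H: (5, 7, 3)
  proc-G: (0, 0, 0)
(2) SAFE. One safe sequence: proc-G, proc-F, proc-A, proc-H.
Key observation: the order's first zero-slack moment is proc-F ((2, 2, 3) needed, (3, 3, 3) free — a requested resource with nothing to spare).
Check, step by step:
  pool = (1, 1, 0)
  run proc-G (needs (0, 0, 0), free (1, 1, 0)); after release of (2, 2, 3) the pool is (3, 3, 3)
  run proc-F (needs (2, 2, 3), free (3, 3, 3)); after release of (2, 3, 1) the pool is (5, 6, 4)
  run proc-A (needs (5, 6, 4), free (5, 6, 4)); after release of (0, 2, 1) the pool is (5, 8, 5)
  run proc-H (needs (5, 7, 3), free (5, 8, 5)); after release of (2, 3, 3) the pool is (7, 11, 8)
(3) Precisely 1 of the possible complete orderings is a safe sequence.


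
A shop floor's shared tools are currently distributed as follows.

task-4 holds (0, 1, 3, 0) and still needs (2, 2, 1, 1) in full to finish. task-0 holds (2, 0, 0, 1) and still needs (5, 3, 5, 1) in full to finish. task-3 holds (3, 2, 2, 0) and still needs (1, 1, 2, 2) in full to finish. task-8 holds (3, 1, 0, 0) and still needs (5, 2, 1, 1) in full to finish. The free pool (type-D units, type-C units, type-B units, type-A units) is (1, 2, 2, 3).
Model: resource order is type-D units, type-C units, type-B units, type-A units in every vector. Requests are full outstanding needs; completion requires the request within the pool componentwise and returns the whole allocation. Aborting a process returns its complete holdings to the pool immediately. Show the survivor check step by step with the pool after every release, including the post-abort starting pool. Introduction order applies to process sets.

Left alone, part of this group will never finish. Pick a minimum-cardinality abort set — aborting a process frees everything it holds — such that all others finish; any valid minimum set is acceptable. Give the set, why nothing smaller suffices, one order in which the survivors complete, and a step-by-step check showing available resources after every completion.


Abort task-8.
Key observation: no ordering could ever have run task-0 before the abort of task-8; with (3, 1, 0, 0) back in the pool it fits at step 3.
No smaller set exists: with zero aborts the deadlock remains.
The survivors complete as task-3, task-4, task-0. Walking it through (starting from the post-abort pool):
  pool = (4, 3, 2, 3)
  task-3: need (1, 1, 2, 2) fits (4, 3, 2, 3); releases (3, 2, 2, 0), pool now (7, 5, 4, 3)
  task-4: need (2, 2, 1, 1) fits (7, 5, 4, 3); releases (0, 1, 3, 0), pool now (7, 6, 7, 3)
  task-0: need (5, 3, 5, 1) fits (7, 6, 7, 3); releases (2, 0, 0, 1), pool now (9, 6, 7, 4)


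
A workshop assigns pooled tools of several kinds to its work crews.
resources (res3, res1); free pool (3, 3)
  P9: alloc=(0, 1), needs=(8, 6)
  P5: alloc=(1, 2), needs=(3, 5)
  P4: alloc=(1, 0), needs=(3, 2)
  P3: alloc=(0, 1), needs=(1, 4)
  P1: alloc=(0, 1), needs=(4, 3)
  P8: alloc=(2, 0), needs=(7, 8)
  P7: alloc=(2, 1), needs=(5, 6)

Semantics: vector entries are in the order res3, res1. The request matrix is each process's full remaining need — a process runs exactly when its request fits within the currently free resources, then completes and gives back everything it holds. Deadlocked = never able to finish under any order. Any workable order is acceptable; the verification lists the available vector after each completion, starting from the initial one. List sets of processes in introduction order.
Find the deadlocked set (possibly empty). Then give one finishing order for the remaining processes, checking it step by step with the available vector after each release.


The deadlocked set is empty.
Key observation: P4 fits the free pool immediately, and its release cascades until everyone finishes.
One completion order for the rest: P4, P1, P3, P5, P7, P8, P9. Check, step by step:
  pool = (3, 3)
  P4: need (3, 2) fits (3, 3); releases (1, 0), pool now (4, 3)
  P1: need (4, 3) fits (4, 3); releases (0, 1), pool now (4, 4)
  P3: need (1, 4) fits (4, 4); releases (0, 1), pool now (4, 5)
  P5: need (3, 5) fits (4, 5); releases (1, 2), pool now (5, 7)
  P7: need (5, 6) fits (5, 7); releases (2, 1), pool now (7, 8)
  P8: need (7, 8) fits (7, 8); releases (2, 0), pool now (9, 8)
  P9: need (8, 6) fits (9, 8); releases (0, 1), pool now (9, 9)
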